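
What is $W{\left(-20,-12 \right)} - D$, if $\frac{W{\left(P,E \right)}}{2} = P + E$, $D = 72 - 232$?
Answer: $96$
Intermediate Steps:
$D = -160$ ($D = 72 - 232 = -160$)
$W{\left(P,E \right)} = 2 E + 2 P$ ($W{\left(P,E \right)} = 2 \left(P + E\right) = 2 \left(E + P\right) = 2 E + 2 P$)
$W{\left(-20,-12 \right)} - D = \left(2 \left(-12\right) + 2 \left(-20\right)\right) - -160 = \left(-24 - 40\right) + 160 = -64 + 160 = 96$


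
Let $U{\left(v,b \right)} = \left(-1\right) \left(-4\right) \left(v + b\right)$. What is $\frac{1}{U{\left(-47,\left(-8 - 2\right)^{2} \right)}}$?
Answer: $\frac{1}{212} \approx 0.004717$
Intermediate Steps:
$U{\left(v,b \right)} = 4 b + 4 v$ ($U{\left(v,b \right)} = 4 \left(b + v\right) = 4 b + 4 v$)
$\frac{1}{U{\left(-47,\left(-8 - 2\right)^{2} \right)}} = \frac{1}{4 \left(-8 - 2\right)^{2} + 4 \left(-47\right)} = \frac{1}{4 \left(-10\right)^{2} - 188} = \frac{1}{4 \cdot 100 - 188} = \frac{1}{400 - 188} = \frac{1}{212}$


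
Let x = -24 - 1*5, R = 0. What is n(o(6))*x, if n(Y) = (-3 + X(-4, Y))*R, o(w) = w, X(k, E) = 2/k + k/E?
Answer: 0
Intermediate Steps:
x = -29 (x = -24 - 5 = -29)
n(Y) = 0 (n(Y) = (-3 + (2/(-4) - 4/Y))*0 = (-3 + (2*(-1/4) - 4/Y))*0 = (-3 + (-1/2 - 4/Y))*0 = (-7/2 - 4/Y)*0 = 0)
n(o(6))*x = 0*(-29) = 0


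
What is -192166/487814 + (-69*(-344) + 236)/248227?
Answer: -18003456237/60544302889 ≈ -0.29736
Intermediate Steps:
-192166/487814 + (-69*(-344) + 236)/248227 = -192166*1/487814 + (23736 + 236)*(1/248227) = -96083/243907 + 23972*(1/248227) = -96083/243907 + 23972/248227 = -18003456237/60544302889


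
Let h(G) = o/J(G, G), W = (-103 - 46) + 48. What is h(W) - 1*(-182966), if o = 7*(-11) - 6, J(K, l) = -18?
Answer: 3293471/18 ≈ 1.8297e+5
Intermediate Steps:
o = -83 (o = -77 - 6 = -83)
W = -101 (W = -149 + 48 = -101)
h(G) = 83/18 (h(G) = -83/(-18) = -83*(-1/18) = 83/18)
h(W) - 1*(-182966) = 83/18 - 1*(-182966) = 83/18 + 182966 = 3293471/18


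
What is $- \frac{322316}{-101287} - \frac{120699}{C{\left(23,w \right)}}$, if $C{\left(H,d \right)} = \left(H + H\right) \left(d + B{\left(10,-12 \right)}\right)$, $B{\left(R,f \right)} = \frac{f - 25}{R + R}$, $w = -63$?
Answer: $\frac{131867404726}{3021492497} \approx 43.643$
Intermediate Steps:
$B{\left(R,f \right)} = \frac{-25 + f}{2 R}$
$C{\left(H,d \right)} = 2 H \left(- \frac{37}{20} + d\right)$ ($C{\left(H,d \right)} = \left(H + H\right) \left(d + \frac{-25 - 12}{2 \cdot 10}\right) = 2 H \left(d + \frac{1}{2} \cdot \frac{1}{10} \left(-37\right)\right) = 2 H \left(d - \frac{37}{20}\right) = 2 H \left(- \frac{37}{20} + d\right)$)
$- \frac{322316}{-101287} - \frac{120699}{C{\left(23,w \right)}} = - \frac{322316}{-101287} - \frac{120699}{\frac{1}{10} \cdot 23 \left(-37 + 20 \left(-63\right)\right)} = \left(-322316\right) \left(- \frac{1}{101287}\right) - \frac{120699}{\frac{1}{10} \cdot 23 \left(-37 - 1260\right)} = \frac{322316}{101287} - \frac{120699}{\frac{1}{10} \cdot 23 \left(-1297\right)} = \frac{322316}{101287} - \frac{120699}{- \frac{29831}{10}} = \frac{322316}{101287} - - \frac{1206990}{29831} = \frac{322316}{101287} + \frac{1206990}{29831} = \frac{131867404726}{3021492497}$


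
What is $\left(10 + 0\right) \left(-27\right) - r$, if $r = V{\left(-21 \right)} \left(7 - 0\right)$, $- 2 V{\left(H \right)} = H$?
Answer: $- \frac{687}{2} \approx -343.5$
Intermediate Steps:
$V{\left(H \right)} = - \frac{H}{2}$
$r = \frac{147}{2}$ ($r = \left(- \frac{1}{2}\right) \left(-21\right) \left(7 - 0\right) = \frac{21 \left(7 + 0\right)}{2} = \frac{21}{2} \cdot 7 = \frac{147}{2} \approx 73.5$)
$\left(10 + 0\right) \left(-27\right) - r = \left(10 + 0\right) \left(-27\right) - \frac{147}{2} = 10 \left(-27\right) - \frac{147}{2} = -270 - \frac{147}{2} = - \frac{687}{2}$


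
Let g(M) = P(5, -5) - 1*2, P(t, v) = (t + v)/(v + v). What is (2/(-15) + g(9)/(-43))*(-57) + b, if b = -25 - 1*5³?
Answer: -31186/215 ≈ -145.05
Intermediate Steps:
P(t, v) = (t + v)/(2*v) (P(t, v) = (t + v)/((2*v)) = (t + v)*(1/(2*v)) = (t + v)/(2*v))
g(M) = -2 (g(M) = (½)*(5 - 5)/(-5) - 1*2 = (½)*(-⅕)*0 - 2 = 0 - 2 = -2)
b = -150 (b = -25 - 1*125 = -25 - 125 = -150)
(2/(-15) + g(9)/(-43))*(-57) + b = (2/(-15) - 2/(-43))*(-57) - 150 = (2*(-1/15) - 2*(-1/43))*(-57) - 150 = (-2/15 + 2/43)*(-57) - 150 = -56/645*(-57) - 150 = 1064/215 - 150 = -31186/215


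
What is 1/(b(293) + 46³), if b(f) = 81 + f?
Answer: 1/97710 ≈ 1.0234e-5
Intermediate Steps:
1/(b(293) + 46³) = 1/((81 + 293) + 46³) = 1/(374 + 97336) = 1/97710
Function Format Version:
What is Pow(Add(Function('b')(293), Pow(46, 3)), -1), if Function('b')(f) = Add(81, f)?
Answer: Rational(1, 97710) ≈ 1.0234e-5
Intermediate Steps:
Pow(Add(Function('b')(293), Pow(46, 3)), -1) = Pow(Add(Add(81, 293), Pow(46, 3)), -1) = Pow(Add(374, 97336), -1) = Pow(97710, -1) = Rational(1, 97710)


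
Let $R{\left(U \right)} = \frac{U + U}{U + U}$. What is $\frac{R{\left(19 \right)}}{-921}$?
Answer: $- \frac{1}{921} \approx -0.0010858$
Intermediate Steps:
$R{\left(U \right)} = 1$ ($R{\left(U \right)} = \frac{2 U}{2 U} = 2 U \frac{1}{2 U} = 1$)
$\frac{R{\left(19 \right)}}{-921} = 1 \frac{1}{-921} = 1 \left(- \frac{1}{921}\right) = - \frac{1}{921}$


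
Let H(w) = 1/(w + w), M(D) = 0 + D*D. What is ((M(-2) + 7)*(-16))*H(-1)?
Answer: 88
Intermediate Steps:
M(D) = D² (M(D) = 0 + D² = D²)
H(w) = 1/(2*w)
((M(-2) + 7)*(-16))*H(-1) = (((-2)² + 7)*(-16))*((½)/(-1)) = ((4 + 7)*(-16))*((½)*(-1)) = (11*(-16))*(-½) = -176*(-½) = 88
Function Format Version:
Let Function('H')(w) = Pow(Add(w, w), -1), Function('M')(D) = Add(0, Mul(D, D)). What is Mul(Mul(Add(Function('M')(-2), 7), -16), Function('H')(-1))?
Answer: 88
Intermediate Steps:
Function('M')(D) = Pow(D, 2) (Function('M')(D) = Add(0, Pow(D, 2)) = Pow(D, 2))
Function('H')(w) = Mul(Rational(1, 2), Pow(w, -1)) (Function('H')(w) = Pow(Mul(2, w), -1) = Mul(Rational(1, 2), Pow(w, -1)))
Mul(Mul(Add(Function('M')(-2), 7), -16), Function('H')(-1)) = Mul(Mul(Add(Pow(-2, 2), 7), -16), Mul(Rational(1, 2), Pow(-1, -1))) = Mul(Mul(Add(4, 7), -16), Mul(Rational(1, 2), -1)) = Mul(Mul(11, -16), Rational(-1, 2)) = Mul(-176, Rational(-1, 2)) = 88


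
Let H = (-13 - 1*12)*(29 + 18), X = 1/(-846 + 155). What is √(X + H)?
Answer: 3*I*√62337874/691 ≈ 34.278*I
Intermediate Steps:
X = -1/691 (X = 1/(-691) = -1/691 ≈ -0.0014472)
H = -1175 (H = (-13 - 12)*47 = -25*47 = -1175)
√(X + H) = √(-1/691 - 1175) = √(-811926/691) = 3*I*√62337874/691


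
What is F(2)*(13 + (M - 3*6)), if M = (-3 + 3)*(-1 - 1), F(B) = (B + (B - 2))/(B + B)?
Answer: -5/2 ≈ -2.5000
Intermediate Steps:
F(B) = (-2 + 2*B)/(2*B) (F(B) = (B + (-2 + B))/((2*B)) = (-2 + 2*B)*(1/(2*B)) = (-2 + 2*B)/(2*B))
M = 0 (M = 0*(-2) = 0)
F(2)*(13 + (M - 3*6)) = ((-1 + 2)/2)*(13 + (0 - 3*6)) = ((1/2)*1)*(13 + (0 - 18)) = (13 - 18)/2 = (1/2)*(-5) = -5/2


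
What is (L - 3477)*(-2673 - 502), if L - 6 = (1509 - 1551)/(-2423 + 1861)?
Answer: 3096672750/281 ≈ 1.1020e+7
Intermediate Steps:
L = 1707/281 (L = 6 + (1509 - 1551)/(-2423 + 1861) = 6 - 42/(-562) = 6 - 42*(-1/562) = 6 + 21/281 = 1707/281 ≈ 6.0747)
(L - 3477)*(-2673 - 502) = (1707/281 - 3477)*(-2673 - 502) = -975330/281*(-3175) = 3096672750/281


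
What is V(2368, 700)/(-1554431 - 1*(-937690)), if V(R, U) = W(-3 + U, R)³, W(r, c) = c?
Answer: -13278380032/616741 ≈ -21530.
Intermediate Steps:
V(R, U) = R³
V(2368, 700)/(-1554431 - 1*(-937690)) = 2368³/(-1554431 - 1*(-937690)) = 13278380032/(-1554431 + 937690) = 13278380032/(-616741) = 13278380032*(-1/616741) = -13278380032/616741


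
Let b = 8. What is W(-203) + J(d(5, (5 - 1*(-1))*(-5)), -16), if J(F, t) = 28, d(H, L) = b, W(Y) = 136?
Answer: 164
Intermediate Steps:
d(H, L) = 8
W(-203) + J(d(5, (5 - 1*(-1))*(-5)), -16) = 136 + 28 = 164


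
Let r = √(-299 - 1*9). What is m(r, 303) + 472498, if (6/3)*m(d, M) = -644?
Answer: 472176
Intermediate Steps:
r = 2*I*√77 (r = √(-299 - 9) = √(-308) = 2*I*√77 ≈ 17.55*I)
m(d, M) = -322 (m(d, M) = (½)*(-644) = -322)
m(r, 303) + 472498 = -322 + 472498 = 472176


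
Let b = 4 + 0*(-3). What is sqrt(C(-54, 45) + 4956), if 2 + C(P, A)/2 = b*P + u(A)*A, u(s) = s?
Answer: sqrt(8570) ≈ 92.574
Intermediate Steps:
b = 4 (b = 4 + 0 = 4)
C(P, A) = -4 + 2*A**2 + 8*P (C(P, A) = -4 + 2*(4*P + A*A) = -4 + 2*(4*P + A**2) = -4 + 2*(A**2 + 4*P) = -4 + (2*A**2 + 8*P) = -4 + 2*A**2 + 8*P)
sqrt(C(-54, 45) + 4956) = sqrt((-4 + 2*45**2 + 8*(-54)) + 4956) = sqrt((-4 + 2*2025 - 432) + 4956) = sqrt((-4 + 4050 - 432) + 4956) = sqrt(3614 + 4956) = sqrt(8570)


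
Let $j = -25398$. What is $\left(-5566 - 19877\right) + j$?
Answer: $-50841$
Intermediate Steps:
$\left(-5566 - 19877\right) + j = \left(-5566 - 19877\right) - 25398 = -25443 - 25398 = -50841$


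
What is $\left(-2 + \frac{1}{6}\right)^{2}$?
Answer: $\frac{121}{36} \approx 3.3611$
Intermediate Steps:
$\left(-2 + \frac{1}{6}\right)^{2} = \left(- \frac{11}{6}\right)^{2} = \frac{121}{36}$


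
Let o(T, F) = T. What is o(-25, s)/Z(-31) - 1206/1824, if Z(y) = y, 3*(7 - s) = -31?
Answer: 1369/9424 ≈ 0.14527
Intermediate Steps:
s = 52/3 (s = 7 - ⅓*(-31) = 7 + 31/3 = 52/3 ≈ 17.333)
o(-25, s)/Z(-31) - 1206/1824 = -25/(-31) - 1206/1824 = -25*(-1/31) - 1206*1/1824 = 25/31 - 201/304 = 1369/9424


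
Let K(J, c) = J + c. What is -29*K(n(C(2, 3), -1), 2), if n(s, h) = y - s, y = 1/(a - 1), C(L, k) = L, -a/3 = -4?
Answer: -29/11 ≈ -2.6364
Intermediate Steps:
a = 12 (a = -3*(-4) = 12)
y = 1/11 (y = 1/(12 - 1) = 1/11 ≈ 0.090909)
n(s, h) = 1/11 - s
-29*K(n(C(2, 3), -1), 2) = -29*((1/11 - 1*2) + 2) = -29*((1/11 - 2) + 2) = -29*(-21/11 + 2) = -29*1/11 = -29/11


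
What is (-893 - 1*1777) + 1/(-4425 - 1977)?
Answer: -17093341/6402 ≈ -2670.0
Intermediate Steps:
(-893 - 1*1777) + 1/(-4425 - 1977) = (-893 - 1777) + 1/(-6402) = -2670 - 1/6402 = -17093341/6402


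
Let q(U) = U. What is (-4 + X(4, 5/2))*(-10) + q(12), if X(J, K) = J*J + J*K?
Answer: -208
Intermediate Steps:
X(J, K) = J² + J*K
(-4 + X(4, 5/2))*(-10) + q(12) = (-4 + 4*(4 + 5/2))*(-10) + 12 = (-4 + 4*(13/2))*(-10) + 12 = (-4 + 26)*(-10) + 12 = 22*(-10) + 12 = -220 + 12 = -208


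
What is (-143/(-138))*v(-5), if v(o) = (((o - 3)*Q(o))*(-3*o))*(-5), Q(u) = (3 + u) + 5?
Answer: 42900/23 ≈ 1865.2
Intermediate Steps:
Q(u) = 8 + u
v(o) = 15*o*(-3 + o)*(8 + o) (v(o) = (((o - 3)*(8 + o))*(-3*o))*(-5) = (((-3 + o)*(8 + o))*(-3*o))*(-5) = -3*o*(-3 + o)*(8 + o)*(-5) = 15*o*(-3 + o)*(8 + o))
(-143/(-138))*v(-5) = (-143/(-138))*(15*(-5)*(-3 - 5)*(8 - 5)) = (-143*(-1/138))*(15*(-5)*(-8)*3) = (143/138)*1800 = 42900/23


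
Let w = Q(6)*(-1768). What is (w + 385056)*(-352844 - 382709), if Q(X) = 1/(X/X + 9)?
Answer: -1415495250988/5 ≈ -2.8310e+11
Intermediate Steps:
Q(X) = 1/10 (Q(X) = 1/(1 + 9) = 1/10)
w = -884/5 (w = (1/10)*(-1768) = -884/5 ≈ -176.80)
(w + 385056)*(-352844 - 382709) = (-884/5 + 385056)*(-352844 - 382709) = (1924396/5)*(-735553) = -1415495250988/5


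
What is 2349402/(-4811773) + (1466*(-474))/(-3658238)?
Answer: -2625523802172/8801305417987 ≈ -0.29831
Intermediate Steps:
2349402/(-4811773) + (1466*(-474))/(-3658238) = 2349402*(-1/4811773) - 694884*(-1/3658238) = -2349402/4811773 + 347442/1829119 = -2625523802172/8801305417987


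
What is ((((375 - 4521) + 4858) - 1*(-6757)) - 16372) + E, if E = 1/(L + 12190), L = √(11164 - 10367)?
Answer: -1322943970419/148595303 - √797/148595303 ≈ -8903.0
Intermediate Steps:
L = √797 ≈ 28.231
E = 1/(12190 + √797) (E = 1/(√797 + 12190) = 1/(12190 + √797) ≈ 8.1845e-5)
((((375 - 4521) + 4858) - 1*(-6757)) - 16372) + E = ((((375 - 4521) + 4858) - 1*(-6757)) - 16372) + (12190/148595303 - √797/148595303) = (((-4146 + 4858) + 6757) - 16372) + (12190/148595303 - √797/148595303) = ((712 + 6757) - 16372) + (12190/148595303 - √797/148595303) = (7469 - 16372) + (12190/148595303 - √797/148595303) = -8903 + (12190/148595303 - √797/148595303) = -1322943970419/148595303 - √797/148595303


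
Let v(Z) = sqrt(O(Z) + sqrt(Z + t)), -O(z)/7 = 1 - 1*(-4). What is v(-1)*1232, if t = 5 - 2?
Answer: 1232*sqrt(-35 + sqrt(2)) ≈ 7139.8*I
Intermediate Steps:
O(z) = -35 (O(z) = -7*(1 - 1*(-4)) = -7*(1 + 4) = -7*5 = -35)
t = 3
v(Z) = sqrt(-35 + sqrt(3 + Z)) (v(Z) = sqrt(-35 + sqrt(Z + 3)) = sqrt(-35 + sqrt(3 + Z)))
v(-1)*1232 = sqrt(-35 + sqrt(3 - 1))*1232 = sqrt(-35 + sqrt(2))*1232 = 1232*sqrt(-35 + sqrt(2))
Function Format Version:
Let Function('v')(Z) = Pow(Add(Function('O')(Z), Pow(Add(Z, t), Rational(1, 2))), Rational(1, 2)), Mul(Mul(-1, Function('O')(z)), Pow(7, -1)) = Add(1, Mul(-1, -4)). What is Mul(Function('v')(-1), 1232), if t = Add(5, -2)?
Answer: Mul(1232, Pow(Add(-35, Pow(2, Rational(1, 2))), Rational(1, 2))) ≈ Mul(7139.8, I)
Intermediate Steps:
Function('O')(z) = -35 (Function('O')(z) = Mul(-7, Add(1, Mul(-1, -4))) = Mul(-7, Add(1, 4)) = Mul(-7, 5) = -35)
t = 3
Function('v')(Z) = Pow(Add(-35, Pow(Add(3, Z), Rational(1, 2))), Rational(1, 2)) (Function('v')(Z) = Pow(Add(-35, Pow(Add(Z, 3), Rational(1, 2))), Rational(1, 2)) = Pow(Add(-35, Pow(Add(3, Z), Rational(1, 2))), Rational(1, 2)))
Mul(Function('v')(-1), 1232) = Mul(Pow(Add(-35, Pow(Add(3, -1), Rational(1, 2))), Rational(1, 2)), 1232) = Mul(Pow(Add(-35, Pow(2, Rational(1, 2))), Rational(1, 2)), 1232) = Mul(1232, Pow(Add(-35, Pow(2, Rational(1, 2))), Rational(1, 2)))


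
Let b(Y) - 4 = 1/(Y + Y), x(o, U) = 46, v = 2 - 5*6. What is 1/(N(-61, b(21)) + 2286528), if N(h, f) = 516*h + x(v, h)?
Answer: 1/2255098 ≈ 4.4344e-7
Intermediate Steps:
v = -28 (v = 2 - 30 = -28)
b(Y) = 4 + 1/(2*Y) (b(Y) = 4 + 1/(Y + Y) = 4 + 1/(2*Y))
N(h, f) = 46 + 516*h (N(h, f) = 516*h + 46 = 46 + 516*h)
1/(N(-61, b(21)) + 2286528) = 1/((46 + 516*(-61)) + 2286528) = 1/((46 - 31476) + 2286528) = 1/(-31430 + 2286528) = 1/2255098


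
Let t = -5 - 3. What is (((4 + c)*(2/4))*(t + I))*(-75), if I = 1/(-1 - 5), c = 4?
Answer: 2450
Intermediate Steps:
I = -1/6 (I = 1/(-6) = -1/6 ≈ -0.16667)
t = -8
(((4 + c)*(2/4))*(t + I))*(-75) = (((4 + 4)*(2/4))*(-8 - 1/6))*(-75) = ((8*(2*(1/4)))*(-49/6))*(-75) = ((8*(1/2))*(-49/6))*(-75) = (4*(-49/6))*(-75) = -98/3*(-75) = 2450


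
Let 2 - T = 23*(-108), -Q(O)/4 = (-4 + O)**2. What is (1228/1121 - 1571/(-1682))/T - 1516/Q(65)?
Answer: 1790766245495/17441844021932 ≈ 0.10267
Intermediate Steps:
Q(O) = -4*(-4 + O)**2
T = 2486 (T = 2 - 23*(-108) = 2 - 1*(-2484) = 2 + 2484 = 2486)
(1228/1121 - 1571/(-1682))/T - 1516/Q(65) = (1228/1121 - 1571/(-1682))/2486 - 1516*(-1/(4*(-4 + 65)**2)) = (1228*(1/1121) - 1571*(-1/1682))*(1/2486) - 1516/((-4*61**2)) = (1228/1121 + 1571/1682)*(1/2486) - 1516/((-4*3721)) = (3826587/1885522)*(1/2486) - 1516/(-14884) = 3826587/4687407692 - 1516*(-1/14884) = 3826587/4687407692 + 379/3721 = 1790766245495/17441844021932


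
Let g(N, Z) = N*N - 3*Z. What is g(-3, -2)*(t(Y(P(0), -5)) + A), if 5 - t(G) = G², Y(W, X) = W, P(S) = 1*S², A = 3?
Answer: 120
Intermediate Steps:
P(S) = S²
g(N, Z) = N² - 3*Z
t(G) = 5 - G²
g(-3, -2)*(t(Y(P(0), -5)) + A) = ((-3)² - 3*(-2))*((5 - (0²)²) + 3) = (9 + 6)*((5 - 1*0²) + 3) = 15*((5 - 1*0) + 3) = 15*((5 + 0) + 3) = 15*(5 + 3) = 15*8 = 120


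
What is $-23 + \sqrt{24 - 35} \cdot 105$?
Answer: $-23 + 105 i \sqrt{11} \approx -23.0 + 348.25 i$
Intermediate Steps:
$-23 + \sqrt{24 - 35} \cdot 105 = -23 + \sqrt{-11} \cdot 105 = -23 + i \sqrt{11} \cdot 105 = -23 + 105 i \sqrt{11}$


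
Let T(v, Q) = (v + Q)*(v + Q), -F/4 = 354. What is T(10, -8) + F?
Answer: -1412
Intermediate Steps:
F = -1416 (F = -4*354 = -1416)
T(v, Q) = (Q + v)**2 (T(v, Q) = (Q + v)*(Q + v) = (Q + v)**2)
T(10, -8) + F = (-8 + 10)**2 - 1416 = 2**2 - 1416 = 4 - 1416 = -1412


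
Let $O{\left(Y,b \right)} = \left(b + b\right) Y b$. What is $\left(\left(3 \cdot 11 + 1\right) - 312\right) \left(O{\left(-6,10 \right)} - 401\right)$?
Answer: $445078$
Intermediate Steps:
$O{\left(Y,b \right)} = 2 Y b^{2}$ ($O{\left(Y,b \right)} = 2 b Y b = 2 Y b^{2}$)
$\left(\left(3 \cdot 11 + 1\right) - 312\right) \left(O{\left(-6,10 \right)} - 401\right) = \left(\left(3 \cdot 11 + 1\right) - 312\right) \left(2 \left(-6\right) 10^{2} - 401\right) = \left(\left(33 + 1\right) - 312\right) \left(2 \left(-6\right) 100 - 401\right) = \left(34 - 312\right) \left(-1200 - 401\right) = \left(-278\right) \left(-1601\right) = 445078$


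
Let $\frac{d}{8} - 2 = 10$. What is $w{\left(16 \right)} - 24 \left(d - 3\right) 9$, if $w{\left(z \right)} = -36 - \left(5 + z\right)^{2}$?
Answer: $-20565$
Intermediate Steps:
$d = 96$ ($d = 16 + 8 \cdot 10 = 16 + 80 = 96$)
$w{\left(16 \right)} - 24 \left(d - 3\right) 9 = \left(-36 - \left(5 + 16\right)^{2}\right) - 24 \left(96 - 3\right) 9 = \left(-36 - 21^{2}\right) - 24 \left(96 - 3\right) 9 = \left(-36 - 441\right) - 24 \cdot 93 \cdot 9 = \left(-36 - 441\right) - 2232 \cdot 9 = -477 - 20088 = -20565$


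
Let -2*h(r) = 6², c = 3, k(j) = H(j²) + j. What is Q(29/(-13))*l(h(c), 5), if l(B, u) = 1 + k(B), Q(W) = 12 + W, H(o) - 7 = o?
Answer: 39878/13 ≈ 3067.5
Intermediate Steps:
H(o) = 7 + o
k(j) = 7 + j + j² (k(j) = (7 + j²) + j = 7 + j + j²)
h(r) = -18 (h(r) = -½*6² = -½*36 = -18)
l(B, u) = 8 + B + B² (l(B, u) = 1 + (7 + B + B²) = 8 + B + B²)
Q(29/(-13))*l(h(c), 5) = (12 + 29/(-13))*(8 - 18 + (-18)²) = (12 + 29*(-1/13))*(8 - 18 + 324) = (12 - 29/13)*314 = (127/13)*314 = 39878/13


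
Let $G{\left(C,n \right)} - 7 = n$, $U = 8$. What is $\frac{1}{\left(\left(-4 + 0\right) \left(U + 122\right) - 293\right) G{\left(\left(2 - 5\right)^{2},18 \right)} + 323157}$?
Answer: $\frac{1}{302832} \approx 3.3022 \cdot 10^{-6}$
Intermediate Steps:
$G{\left(C,n \right)} = 7 + n$
$\frac{1}{\left(\left(-4 + 0\right) \left(U + 122\right) - 293\right) G{\left(\left(2 - 5\right)^{2},18 \right)} + 323157} = \frac{1}{\left(\left(-4 + 0\right) \left(8 + 122\right) - 293\right) \left(7 + 18\right) + 323157} = \frac{1}{\left(\left(-4\right) 130 - 293\right) 25 + 323157} = \frac{1}{\left(-520 - 293\right) 25 + 323157} = \frac{1}{\left(-813\right) 25 + 323157} = \frac{1}{-20325 + 323157} = \frac{1}{302832}$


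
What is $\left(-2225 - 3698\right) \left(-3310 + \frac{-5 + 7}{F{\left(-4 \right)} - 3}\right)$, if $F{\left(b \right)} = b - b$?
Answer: $\frac{58827236}{3} \approx 1.9609 \cdot 10^{7}$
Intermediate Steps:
$F{\left(b \right)} = 0$
$\left(-2225 - 3698\right) \left(-3310 + \frac{-5 + 7}{F{\left(-4 \right)} - 3}\right) = \left(-2225 - 3698\right) \left(-3310 + \frac{-5 + 7}{0 - 3}\right) = - 5923 \left(-3310 + \frac{1}{-3} \cdot 2\right) = - 5923 \left(-3310 - \frac{2}{3}\right) = \left(-5923\right) \left(- \frac{9932}{3}\right) = \frac{58827236}{3}$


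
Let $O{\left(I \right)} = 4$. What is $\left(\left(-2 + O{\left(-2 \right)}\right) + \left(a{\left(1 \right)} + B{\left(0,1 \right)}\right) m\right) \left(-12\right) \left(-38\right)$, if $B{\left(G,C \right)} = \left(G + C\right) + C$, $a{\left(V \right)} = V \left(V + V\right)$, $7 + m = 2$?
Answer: $-8208$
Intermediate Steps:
$m = -5$ ($m = -7 + 2 = -5$)
$a{\left(V \right)} = 2 V^{2}$ ($a{\left(V \right)} = V 2 V = 2 V^{2}$)
$B{\left(G,C \right)} = G + 2 C$ ($B{\left(G,C \right)} = \left(C + G\right) + C = G + 2 C$)
$\left(\left(-2 + O{\left(-2 \right)}\right) + \left(a{\left(1 \right)} + B{\left(0,1 \right)}\right) m\right) \left(-12\right) \left(-38\right) = \left(\left(-2 + 4\right) + \left(2 \cdot 1^{2} + \left(0 + 2 \cdot 1\right)\right) \left(-5\right)\right) \left(-12\right) \left(-38\right) = \left(2 + \left(2 \cdot 1 + \left(0 + 2\right)\right) \left(-5\right)\right) \left(-12\right) \left(-38\right) = \left(2 + \left(2 + 2\right) \left(-5\right)\right) \left(-12\right) \left(-38\right) = \left(2 + 4 \left(-5\right)\right) \left(-12\right) \left(-38\right) = \left(2 - 20\right) \left(-12\right) \left(-38\right) = \left(-18\right) \left(-12\right) \left(-38\right) = 216 \left(-38\right) = -8208$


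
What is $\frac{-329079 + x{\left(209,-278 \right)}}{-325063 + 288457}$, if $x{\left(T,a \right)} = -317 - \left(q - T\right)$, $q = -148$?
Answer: $\frac{329039}{36606} \approx 8.9887$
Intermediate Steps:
$x{\left(T,a \right)} = -169 + T$ ($x{\left(T,a \right)} = -317 - \left(-148 - T\right) = -317 + \left(148 + T\right) = -169 + T$)
$\frac{-329079 + x{\left(209,-278 \right)}}{-325063 + 288457} = \frac{-329079 + \left(-169 + 209\right)}{-325063 + 288457} = \frac{-329079 + 40}{-36606} = \left(-329039\right) \left(- \frac{1}{36606}\right) = \frac{329039}{36606}$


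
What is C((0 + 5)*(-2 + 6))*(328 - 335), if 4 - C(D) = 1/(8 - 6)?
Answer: -49/2 ≈ -24.500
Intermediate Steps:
C(D) = 7/2 (C(D) = 4 - 1/(8 - 6) = 4 - 1/2 = 4 - 1*½ = 4 - ½ = 7/2)
C((0 + 5)*(-2 + 6))*(328 - 335) = 7*(328 - 335)/2 = (7/2)*(-7) = -49/2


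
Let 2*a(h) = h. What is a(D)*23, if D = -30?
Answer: -345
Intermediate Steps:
a(h) = h/2
a(D)*23 = ((½)*(-30))*23 = -15*23 = -345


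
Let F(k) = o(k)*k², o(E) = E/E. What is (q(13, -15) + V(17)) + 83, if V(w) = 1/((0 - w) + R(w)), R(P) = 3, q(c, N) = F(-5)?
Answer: 1511/14 ≈ 107.93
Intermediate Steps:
o(E) = 1
F(k) = k² (F(k) = 1*k² = k²)
q(c, N) = 25 (q(c, N) = (-5)² = 25)
V(w) = 1/(3 - w) (V(w) = 1/((0 - w) + 3) = 1/(-w + 3) = 1/(3 - w))
(q(13, -15) + V(17)) + 83 = (25 - 1/(-3 + 17)) + 83 = (25 - 1/14) + 83 = 349/14 + 83 = 1511/14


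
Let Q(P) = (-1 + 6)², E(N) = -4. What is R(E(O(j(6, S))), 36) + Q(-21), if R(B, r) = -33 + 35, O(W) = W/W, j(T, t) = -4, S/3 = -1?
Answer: 27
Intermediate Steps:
S = -3 (S = 3*(-1) = -3)
O(W) = 1
R(B, r) = 2
Q(P) = 25 (Q(P) = 5² = 25)
R(E(O(j(6, S))), 36) + Q(-21) = 2 + 25 = 27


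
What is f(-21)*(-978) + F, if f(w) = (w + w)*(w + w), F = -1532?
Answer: -1726724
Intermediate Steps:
f(w) = 4*w² (f(w) = (2*w)*(2*w) = 4*w²)
f(-21)*(-978) + F = (4*(-21)²)*(-978) - 1532 = (4*441)*(-978) - 1532 = 1764*(-978) - 1532 = -1725192 - 1532 = -1726724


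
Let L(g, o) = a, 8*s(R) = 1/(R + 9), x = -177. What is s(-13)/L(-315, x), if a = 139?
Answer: -1/4448 ≈ -0.00022482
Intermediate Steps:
s(R) = 1/(8*(9 + R)) (s(R) = 1/(8*(R + 9)) = 1/(8*(9 + R)))
L(g, o) = 139
s(-13)/L(-315, x) = (1/(8*(9 - 13)))/139 = ((1/8)/(-4))*(1/139) = ((1/8)*(-1/4))*(1/139) = -1/32*1/139 = -1/4448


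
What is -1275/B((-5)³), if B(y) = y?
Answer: 51/5 ≈ 10.200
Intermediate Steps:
-1275/B((-5)³) = -1275/((-5)³) = -1275/(-125) = -1275*(-1/125) = 51/5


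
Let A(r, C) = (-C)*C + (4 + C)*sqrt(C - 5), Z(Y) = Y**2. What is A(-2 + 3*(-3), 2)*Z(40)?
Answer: -6400 + 9600*I*sqrt(3) ≈ -6400.0 + 16628.0*I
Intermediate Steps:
A(r, C) = -C**2 + sqrt(-5 + C)*(4 + C) (A(r, C) = -C**2 + (4 + C)*sqrt(-5 + C) = -C**2 + sqrt(-5 + C)*(4 + C))
A(-2 + 3*(-3), 2)*Z(40) = (-1*2**2 + 4*sqrt(-5 + 2) + 2*sqrt(-5 + 2))*40**2 = (-1*4 + 4*sqrt(-3) + 2*sqrt(-3))*1600 = (-4 + 4*(I*sqrt(3)) + 2*(I*sqrt(3)))*1600 = (-4 + 4*I*sqrt(3) + 2*I*sqrt(3))*1600 = (-4 + 6*I*sqrt(3))*1600 = -6400 + 9600*I*sqrt(3)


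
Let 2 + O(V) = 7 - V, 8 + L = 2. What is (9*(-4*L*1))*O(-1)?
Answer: 1296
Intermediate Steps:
L = -6 (L = -8 + 2 = -6)
O(V) = 5 - V (O(V) = -2 + (7 - V) = 5 - V)
(9*(-4*L*1))*O(-1) = (9*(-4*(-6)*1))*(5 - 1*(-1)) = (9*(24*1))*(5 + 1) = (9*24)*6 = 216*6 = 1296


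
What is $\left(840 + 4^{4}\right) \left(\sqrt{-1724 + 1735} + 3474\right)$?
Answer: $3807504 + 1096 \sqrt{11} \approx 3.8111 \cdot 10^{6}$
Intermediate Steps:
$\left(840 + 4^{4}\right) \left(\sqrt{-1724 + 1735} + 3474\right) = \left(840 + 256\right) \left(\sqrt{11} + 3474\right) = 1096 \left(3474 + \sqrt{11}\right) = 3807504 + 1096 \sqrt{11}$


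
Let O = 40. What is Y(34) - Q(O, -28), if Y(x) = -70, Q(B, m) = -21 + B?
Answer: -89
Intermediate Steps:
Y(34) - Q(O, -28) = -70 - (-21 + 40) = -70 - 1*19 = -70 - 19 = -89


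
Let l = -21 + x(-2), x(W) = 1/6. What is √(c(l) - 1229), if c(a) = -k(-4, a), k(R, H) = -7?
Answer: I*√1222 ≈ 34.957*I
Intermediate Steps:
x(W) = ⅙
l = -125/6 (l = -21 + ⅙ = -125/6 ≈ -20.833)
c(a) = 7 (c(a) = -1*(-7) = 7)
√(c(l) - 1229) = √(7 - 1229) = √(-1222) = I*√1222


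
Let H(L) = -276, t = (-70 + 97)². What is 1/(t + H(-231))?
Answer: 1/453 ≈ 0.0022075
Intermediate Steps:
t = 729 (t = 27² = 729)
1/(t + H(-231)) = 1/(729 - 276) = 1/453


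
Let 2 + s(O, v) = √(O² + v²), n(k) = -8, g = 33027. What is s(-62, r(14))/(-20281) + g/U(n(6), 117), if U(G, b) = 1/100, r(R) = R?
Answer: 66982058702/20281 - 2*√1010/20281 ≈ 3.3027e+6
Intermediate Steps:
U(G, b) = 1/100
s(O, v) = -2 + √(O² + v²)
s(-62, r(14))/(-20281) + g/U(n(6), 117) = (-2 + √((-62)² + 14²))/(-20281) + 33027/(1/100) = (-2 + √(3844 + 196))*(-1/20281) + 33027*100 = (-2 + √4040)*(-1/20281) + 3302700 = (-2 + 2*√1010)*(-1/20281) + 3302700 = (2/20281 - 2*√1010/20281) + 3302700 = 66982058702/20281 - 2*√1010/20281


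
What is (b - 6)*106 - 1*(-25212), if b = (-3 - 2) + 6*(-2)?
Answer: 22774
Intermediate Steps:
b = -17 (b = -5 - 12 = -17)
(b - 6)*106 - 1*(-25212) = (-17 - 6)*106 - 1*(-25212) = -23*106 + 25212 = -2438 + 25212 = 22774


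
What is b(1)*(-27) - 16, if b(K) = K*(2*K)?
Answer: -70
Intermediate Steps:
b(K) = 2*K²
b(1)*(-27) - 16 = (2*1²)*(-27) - 16 = (2*1)*(-27) - 16 = 2*(-27) - 16 = -54 - 16 = -70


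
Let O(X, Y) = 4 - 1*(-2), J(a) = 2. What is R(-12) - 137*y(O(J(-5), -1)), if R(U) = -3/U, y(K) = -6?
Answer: 3289/4 ≈ 822.25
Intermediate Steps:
O(X, Y) = 6 (O(X, Y) = 4 + 2 = 6)
R(-12) - 137*y(O(J(-5), -1)) = -3/(-12) - 137*(-6) = -3*(-1/12) + 822 = ¼ + 822 = 3289/4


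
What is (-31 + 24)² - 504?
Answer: -455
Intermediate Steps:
(-31 + 24)² - 504 = (-7)² - 504 = 49 - 504 = -455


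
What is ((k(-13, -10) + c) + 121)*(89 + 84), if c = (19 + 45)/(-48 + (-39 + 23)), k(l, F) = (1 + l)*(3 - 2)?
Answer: 18684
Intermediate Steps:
k(l, F) = 1 + l (k(l, F) = (1 + l)*1 = 1 + l)
c = -1 (c = 64/(-48 - 16) = 64/(-64) = 64*(-1/64) = -1)
((k(-13, -10) + c) + 121)*(89 + 84) = (((1 - 13) - 1) + 121)*(89 + 84) = ((-12 - 1) + 121)*173 = (-13 + 121)*173 = 108*173 = 18684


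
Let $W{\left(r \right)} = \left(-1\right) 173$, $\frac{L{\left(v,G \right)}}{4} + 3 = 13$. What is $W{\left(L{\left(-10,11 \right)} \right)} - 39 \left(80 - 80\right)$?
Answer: $-173$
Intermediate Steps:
$L{\left(v,G \right)} = 40$ ($L{\left(v,G \right)} = -12 + 4 \cdot 13 = -12 + 52 = 40$)
$W{\left(r \right)} = -173$
$W{\left(L{\left(-10,11 \right)} \right)} - 39 \left(80 - 80\right) = -173 - 39 \left(80 - 80\right) = -173 - 39 \cdot 0 = -173 - 0 = -173 + 0 = -173$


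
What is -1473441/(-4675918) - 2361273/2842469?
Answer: -403112268105/781832468326 ≈ -0.51560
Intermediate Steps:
-1473441/(-4675918) - 2361273/2842469 = -1473441*(-1/4675918) - 2361273*1/2842469 = 86673/275054 - 2361273/2842469 = -403112268105/781832468326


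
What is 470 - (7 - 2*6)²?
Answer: 445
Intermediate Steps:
470 - (7 - 2*6)² = 470 - (7 - 12)² = 470 - 1*(-5)² = 470 - 1*25 = 470 - 25 = 445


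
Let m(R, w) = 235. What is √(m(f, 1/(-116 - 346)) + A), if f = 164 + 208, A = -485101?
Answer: 9*I*√5986 ≈ 696.32*I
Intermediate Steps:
f = 372
√(m(f, 1/(-116 - 346)) + A) = √(235 - 485101) = √(-484866) = 9*I*√5986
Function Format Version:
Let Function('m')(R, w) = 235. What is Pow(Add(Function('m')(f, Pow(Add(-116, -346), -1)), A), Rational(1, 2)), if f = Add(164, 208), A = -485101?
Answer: Mul(9, I, Pow(5986, Rational(1, 2))) ≈ Mul(696.32, I)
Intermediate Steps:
f = 372
Pow(Add(Function('m')(f, Pow(Add(-116, -346), -1)), A), Rational(1, 2)) = Pow(Add(235, -485101), Rational(1, 2)) = Pow(-484866, Rational(1, 2)) = Mul(9, I, Pow(5986, Rational(1, 2)))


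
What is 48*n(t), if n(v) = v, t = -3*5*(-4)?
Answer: 2880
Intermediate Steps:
t = 60 (t = -15*(-4) = 60)
48*n(t) = 48*60 = 2880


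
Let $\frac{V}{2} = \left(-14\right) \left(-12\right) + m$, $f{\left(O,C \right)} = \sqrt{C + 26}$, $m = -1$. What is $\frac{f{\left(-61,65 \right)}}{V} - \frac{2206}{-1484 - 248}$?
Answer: $\frac{1103}{866} + \frac{\sqrt{91}}{334} \approx 1.3022$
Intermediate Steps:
$f{\left(O,C \right)} = \sqrt{26 + C}$
$V = 334$ ($V = 2 \left(\left(-14\right) \left(-12\right) - 1\right) = 2 \left(168 - 1\right) = 2 \cdot 167 = 334$)
$\frac{f{\left(-61,65 \right)}}{V} - \frac{2206}{-1484 - 248} = \frac{\sqrt{26 + 65}}{334} - \frac{2206}{-1484 - 248} = \sqrt{91} \cdot \frac{1}{334} - \frac{2206}{-1732} = \frac{\sqrt{91}}{334} - - \frac{1103}{866} = \frac{\sqrt{91}}{334} + \frac{1103}{866} = \frac{1103}{866} + \frac{\sqrt{91}}{334}$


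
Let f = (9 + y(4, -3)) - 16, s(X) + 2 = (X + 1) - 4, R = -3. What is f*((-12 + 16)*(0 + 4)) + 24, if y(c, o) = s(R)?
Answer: -216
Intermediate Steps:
s(X) = -5 + X (s(X) = -2 + ((X + 1) - 4) = -2 + ((1 + X) - 4) = -2 + (-3 + X) = -5 + X)
y(c, o) = -8 (y(c, o) = -5 - 3 = -8)
f = -15 (f = (9 - 8) - 16 = 1 - 16 = -15)
f*((-12 + 16)*(0 + 4)) + 24 = -15*(-12 + 16)*(0 + 4) + 24 = -60*4 + 24 = -15*16 + 24 = -240 + 24 = -216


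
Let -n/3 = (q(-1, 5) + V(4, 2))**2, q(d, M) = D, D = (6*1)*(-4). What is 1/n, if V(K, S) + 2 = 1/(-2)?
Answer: -4/8427 ≈ -0.00047466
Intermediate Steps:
V(K, S) = -5/2 (V(K, S) = -2 + 1/(-2) = -2 - 1/2 = -5/2)
D = -24 (D = 6*(-4) = -24)
q(d, M) = -24
n = -8427/4 (n = -3*(-24 - 5/2)**2 = -3*(-53/2)**2 = -3*2809/4 = -8427/4 ≈ -2106.8)
1/n = 1/(-8427/4) = -4/8427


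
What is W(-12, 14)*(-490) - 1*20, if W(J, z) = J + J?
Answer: 11740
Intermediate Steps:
W(J, z) = 2*J
W(-12, 14)*(-490) - 1*20 = (2*(-12))*(-490) - 1*20 = -24*(-490) - 20 = 11760 - 20 = 11740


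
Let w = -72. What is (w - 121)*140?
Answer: -27020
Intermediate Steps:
(w - 121)*140 = (-72 - 121)*140 = -193*140 = -27020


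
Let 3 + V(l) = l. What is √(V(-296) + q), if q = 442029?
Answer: √441730 ≈ 664.63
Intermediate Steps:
V(l) = -3 + l
√(V(-296) + q) = √((-3 - 296) + 442029) = √(-299 + 442029) = √441730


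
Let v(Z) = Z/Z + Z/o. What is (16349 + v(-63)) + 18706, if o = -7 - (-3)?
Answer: 140287/4 ≈ 35072.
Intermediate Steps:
o = -4 (o = -7 - 1*(-3) = -7 + 3 = -4)
v(Z) = 1 - Z/4 (v(Z) = Z/Z + Z/(-4) = 1 + Z*(-1/4) = 1 - Z/4)
(16349 + v(-63)) + 18706 = (16349 + (1 - 1/4*(-63))) + 18706 = (16349 + (1 + 63/4)) + 18706 = (16349 + 67/4) + 18706 = 65463/4 + 18706 = 140287/4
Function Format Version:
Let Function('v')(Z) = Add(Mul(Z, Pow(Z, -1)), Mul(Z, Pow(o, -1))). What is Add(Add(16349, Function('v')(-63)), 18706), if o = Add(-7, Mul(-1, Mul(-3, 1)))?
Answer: Rational(140287, 4) ≈ 35072.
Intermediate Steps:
o = -4 (o = Add(-7, Mul(-1, -3)) = Add(-7, 3) = -4)
Function('v')(Z) = Add(1, Mul(Rational(-1, 4), Z)) (Function('v')(Z) = Add(Mul(Z, Pow(Z, -1)), Mul(Z, Pow(-4, -1))) = Add(1, Mul(Z, Rational(-1, 4))) = Add(1, Mul(Rational(-1, 4), Z)))
Add(Add(16349, Function('v')(-63)), 18706) = Add(Add(16349, Add(1, Mul(Rational(-1, 4), -63))), 18706) = Add(Add(16349, Add(1, Rational(63, 4))), 18706) = Add(Add(16349, Rational(67, 4)), 18706) = Add(Rational(65463, 4), 18706) = Rational(140287, 4)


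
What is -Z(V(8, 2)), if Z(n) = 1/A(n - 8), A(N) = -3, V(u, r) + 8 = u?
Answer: ⅓ ≈ 0.33333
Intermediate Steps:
V(u, r) = -8 + u
Z(n) = -⅓ (Z(n) = 1/(-3) = -⅓)
-Z(V(8, 2)) = -1*(-⅓) = ⅓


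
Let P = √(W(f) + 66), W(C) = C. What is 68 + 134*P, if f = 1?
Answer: 68 + 134*√67 ≈ 1164.8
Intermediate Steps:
P = √67 (P = √(1 + 66) = √67 ≈ 8.1853)
68 + 134*P = 68 + 134*√67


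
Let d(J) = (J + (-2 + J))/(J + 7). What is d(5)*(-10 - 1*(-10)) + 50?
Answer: 50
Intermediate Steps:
d(J) = (-2 + 2*J)/(7 + J)
d(5)*(-10 - 1*(-10)) + 50 = (2*(-1 + 5)/(7 + 5))*(-10 - 1*(-10)) + 50 = (2*4/12)*(-10 + 10) + 50 = (2*(1/12)*4)*0 + 50 = (⅔)*0 + 50 = 0 + 50 = 50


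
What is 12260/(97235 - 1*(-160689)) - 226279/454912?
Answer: -13196390919/29333180672 ≈ -0.44988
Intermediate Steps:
12260/(97235 - 1*(-160689)) - 226279/454912 = 12260/(97235 + 160689) - 226279*1/454912 = 12260/257924 - 226279/454912 = 12260*(1/257924) - 226279/454912 = 3065/64481 - 226279/454912 = -13196390919/29333180672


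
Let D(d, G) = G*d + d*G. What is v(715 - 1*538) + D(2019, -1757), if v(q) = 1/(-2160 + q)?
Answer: -14068920979/1983 ≈ -7.0948e+6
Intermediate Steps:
D(d, G) = 2*G*d (D(d, G) = G*d + G*d = 2*G*d)
v(715 - 1*538) + D(2019, -1757) = 1/(-2160 + (715 - 1*538)) + 2*(-1757)*2019 = 1/(-2160 + (715 - 538)) - 7094766 = 1/(-2160 + 177) - 7094766 = 1/(-1983) - 7094766 = -1/1983 - 7094766 = -14068920979/1983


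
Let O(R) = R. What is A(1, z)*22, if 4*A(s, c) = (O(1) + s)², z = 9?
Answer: 22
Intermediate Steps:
A(s, c) = (1 + s)²/4
A(1, z)*22 = ((1 + 1)²/4)*22 = ((¼)*2²)*22 = ((¼)*4)*22 = 1*22 = 22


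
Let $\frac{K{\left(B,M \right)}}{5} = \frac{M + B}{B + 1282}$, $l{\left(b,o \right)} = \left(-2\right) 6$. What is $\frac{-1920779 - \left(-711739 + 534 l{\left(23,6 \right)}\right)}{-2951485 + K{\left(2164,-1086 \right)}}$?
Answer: $\frac{259016867}{635675745} \approx 0.40747$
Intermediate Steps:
$l{\left(b,o \right)} = -12$
$K{\left(B,M \right)} = \frac{5 \left(B + M\right)}{1282 + B}$ ($K{\left(B,M \right)} = 5 \frac{M + B}{B + 1282} = 5 \frac{B + M}{1282 + B} = \frac{5 \left(B + M\right)}{1282 + B}$)
$\frac{-1920779 - \left(-711739 + 534 l{\left(23,6 \right)}\right)}{-2951485 + K{\left(2164,-1086 \right)}} = \frac{-1920779 + \left(711962 - -6185\right)}{-2951485 + \frac{5 \left(2164 - 1086\right)}{1282 + 2164}} = \frac{-1920779 + \left(711962 + \left(-223 + 6408\right)\right)}{-2951485 + 5 \cdot \frac{1}{3446} \cdot 1078} = \frac{-1920779 + \left(711962 + 6185\right)}{-2951485 + 5 \cdot \frac{1}{3446} \cdot 1078} = \frac{-1920779 + 718147}{-2951485 + \frac{2695}{1723}} = - \frac{1202632}{- \frac{5085405960}{1723}} = \left(-1202632\right) \left(- \frac{1723}{5085405960}\right) = \frac{259016867}{635675745}$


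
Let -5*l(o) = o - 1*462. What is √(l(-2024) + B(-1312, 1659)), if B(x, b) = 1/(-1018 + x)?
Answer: √107969870/466 ≈ 22.298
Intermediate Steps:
l(o) = 462/5 - o/5 (l(o) = -(o - 1*462)/5 = -(o - 462)/5 = -(-462 + o)/5 = 462/5 - o/5)
√(l(-2024) + B(-1312, 1659)) = √((462/5 - ⅕*(-2024)) + 1/(-1018 - 1312)) = √((462/5 + 2024/5) + 1/(-2330)) = √(2486/5 - 1/2330) = √(231695/466) = √107969870/466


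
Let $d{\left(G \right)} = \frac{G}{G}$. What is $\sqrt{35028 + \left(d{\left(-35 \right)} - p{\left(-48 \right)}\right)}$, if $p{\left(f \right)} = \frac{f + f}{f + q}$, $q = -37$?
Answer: $\frac{\sqrt{253076365}}{85} \approx 187.16$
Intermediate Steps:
$d{\left(G \right)} = 1$
$p{\left(f \right)} = \frac{2 f}{-37 + f}$ ($p{\left(f \right)} = \frac{f + f}{f - 37} = \frac{2 f}{-37 + f}$)
$\sqrt{35028 + \left(d{\left(-35 \right)} - p{\left(-48 \right)}\right)} = \sqrt{35028 + \left(1 - 2 \left(-48\right) \frac{1}{-37 - 48}\right)} = \sqrt{35028 + \left(1 - 2 \left(-48\right) \frac{1}{-85}\right)} = \sqrt{35028 + \left(1 - 2 \left(-48\right) \left(- \frac{1}{85}\right)\right)} = \sqrt{35028 + \left(1 - \frac{96}{85}\right)} = \sqrt{35028 - \frac{11}{85}} = \sqrt{\frac{2977369}{85}} = \frac{\sqrt{253076365}}{85}$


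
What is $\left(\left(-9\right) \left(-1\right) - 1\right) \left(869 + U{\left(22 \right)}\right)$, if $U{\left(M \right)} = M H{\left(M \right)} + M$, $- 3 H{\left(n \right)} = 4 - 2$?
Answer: $\frac{21032}{3} \approx 7010.7$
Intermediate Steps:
$H{\left(n \right)} = - \frac{2}{3}$ ($H{\left(n \right)} = - \frac{4 - 2}{3} = \left(- \frac{1}{3}\right) 2 = - \frac{2}{3}$)
$U{\left(M \right)} = \frac{M}{3}$ ($U{\left(M \right)} = M \left(- \frac{2}{3}\right) + M = - \frac{2 M}{3} + M = \frac{M}{3}$)
$\left(\left(-9\right) \left(-1\right) - 1\right) \left(869 + U{\left(22 \right)}\right) = \left(\left(-9\right) \left(-1\right) - 1\right) \left(869 + \frac{1}{3} \cdot 22\right) = \left(9 - 1\right) \left(869 + \frac{22}{3}\right) = 8 \cdot \frac{2629}{3} = \frac{21032}{3}$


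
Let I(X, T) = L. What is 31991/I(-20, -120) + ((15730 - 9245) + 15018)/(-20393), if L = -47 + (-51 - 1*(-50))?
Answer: -653424607/978864 ≈ -667.53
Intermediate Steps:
L = -48 (L = -47 + (-51 + 50) = -47 - 1 = -48)
I(X, T) = -48
31991/I(-20, -120) + ((15730 - 9245) + 15018)/(-20393) = 31991/(-48) + ((15730 - 9245) + 15018)/(-20393) = 31991*(-1/48) + (6485 + 15018)*(-1/20393) = -31991/48 + 21503*(-1/20393) = -31991/48 - 21503/20393 = -653424607/978864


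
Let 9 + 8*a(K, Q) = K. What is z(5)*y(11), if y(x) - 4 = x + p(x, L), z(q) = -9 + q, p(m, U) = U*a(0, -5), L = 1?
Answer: -111/2 ≈ -55.500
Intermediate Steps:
a(K, Q) = -9/8 + K/8
p(m, U) = -9*U/8 (p(m, U) = U*(-9/8 + (⅛)*0) = U*(-9/8 + 0) = U*(-9/8) = -9*U/8)
y(x) = 23/8 + x (y(x) = 4 + (x - 9/8*1) = 4 + (x - 9/8) = 4 + (-9/8 + x) = 23/8 + x)
z(5)*y(11) = (-9 + 5)*(23/8 + 11) = -4*111/8 = -111/2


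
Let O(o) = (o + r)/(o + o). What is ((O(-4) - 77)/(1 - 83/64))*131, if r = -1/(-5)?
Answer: 3207928/95 ≈ 33768.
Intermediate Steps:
r = ⅕ (r = -1*(-⅕) = ⅕ ≈ 0.20000)
O(o) = (⅕ + o)/(2*o) (O(o) = (o + ⅕)/(o + o) = (⅕ + o)/((2*o)) = (⅕ + o)*(1/(2*o)) = (⅕ + o)/(2*o))
((O(-4) - 77)/(1 - 83/64))*131 = (((⅒)*(1 + 5*(-4))/(-4) - 77)/(1 - 83/64))*131 = (((⅒)*(-¼)*(1 - 20) - 77)/(1 - 83*1/64))*131 = (((⅒)*(-¼)*(-19) - 77)/(1 - 83/64))*131 = ((19/40 - 77)/(-19/64))*131 = -3061/40*(-64/19)*131 = (24488/95)*131 = 3207928/95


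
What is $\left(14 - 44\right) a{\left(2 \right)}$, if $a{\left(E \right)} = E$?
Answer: $-60$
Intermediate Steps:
$\left(14 - 44\right) a{\left(2 \right)} = \left(14 - 44\right) 2 = \left(-30\right) 2 = -60$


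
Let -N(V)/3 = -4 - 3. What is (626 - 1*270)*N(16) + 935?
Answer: 8411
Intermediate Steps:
N(V) = 21 (N(V) = -3*(-4 - 3) = -3*(-7) = 21)
(626 - 1*270)*N(16) + 935 = (626 - 1*270)*21 + 935 = (626 - 270)*21 + 935 = 356*21 + 935 = 7476 + 935 = 8411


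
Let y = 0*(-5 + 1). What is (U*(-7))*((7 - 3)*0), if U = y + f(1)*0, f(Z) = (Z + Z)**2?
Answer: 0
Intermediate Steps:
f(Z) = 4*Z**2 (f(Z) = (2*Z)**2 = 4*Z**2)
y = 0 (y = 0*(-4) = 0)
U = 0 (U = 0 + (4*1**2)*0 = 0 + (4*1)*0 = 0 + 4*0 = 0 + 0 = 0)
(U*(-7))*((7 - 3)*0) = (0*(-7))*((7 - 3)*0) = 0*(4*0) = 0*0 = 0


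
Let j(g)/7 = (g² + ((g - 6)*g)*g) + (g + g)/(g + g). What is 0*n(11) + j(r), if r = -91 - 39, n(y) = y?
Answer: -15970493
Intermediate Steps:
r = -130
j(g) = 7 + 7*g² + 7*g²*(-6 + g) (j(g) = 7*((g² + ((g - 6)*g)*g) + (g + g)/(g + g)) = 7*((g² + ((-6 + g)*g)*g) + (2*g)/((2*g))) = 7*((g² + (g*(-6 + g))*g) + (2*g)*(1/(2*g))) = 7*((g² + g²*(-6 + g)) + 1) = 7*(1 + g² + g²*(-6 + g)) = 7 + 7*g² + 7*g²*(-6 + g))
0*n(11) + j(r) = 0*11 + (7 - 35*(-130)² + 7*(-130)³) = 0 + (7 - 35*16900 + 7*(-2197000)) = 0 + (7 - 591500 - 15379000) = 0 - 15970493 = -15970493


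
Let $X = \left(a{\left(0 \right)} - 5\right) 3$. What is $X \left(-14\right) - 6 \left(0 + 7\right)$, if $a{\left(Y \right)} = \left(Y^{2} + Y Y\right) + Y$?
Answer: $168$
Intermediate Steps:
$a{\left(Y \right)} = Y + 2 Y^{2}$ ($a{\left(Y \right)} = \left(Y^{2} + Y^{2}\right) + Y = 2 Y^{2} + Y = Y + 2 Y^{2}$)
$X = -15$ ($X = \left(0 \left(1 + 2 \cdot 0\right) - 5\right) 3 = \left(0 \left(1 + 0\right) - 5\right) 3 = \left(0 \cdot 1 - 5\right) 3 = \left(0 - 5\right) 3 = \left(-5\right) 3 = -15$)
$X \left(-14\right) - 6 \left(0 + 7\right) = \left(-15\right) \left(-14\right) - 6 \left(0 + 7\right) = 210 - 42 = 168$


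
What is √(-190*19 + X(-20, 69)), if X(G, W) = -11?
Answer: I*√3621 ≈ 60.175*I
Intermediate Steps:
√(-190*19 + X(-20, 69)) = √(-190*19 - 11) = √(-3610 - 11) = √(-3621) = I*√3621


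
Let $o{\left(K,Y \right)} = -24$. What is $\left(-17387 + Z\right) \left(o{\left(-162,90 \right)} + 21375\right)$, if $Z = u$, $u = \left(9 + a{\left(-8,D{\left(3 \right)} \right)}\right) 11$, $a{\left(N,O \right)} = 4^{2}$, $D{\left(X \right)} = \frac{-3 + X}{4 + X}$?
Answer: $-365358312$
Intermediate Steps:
$D{\left(X \right)} = \frac{-3 + X}{4 + X}$
$a{\left(N,O \right)} = 16$
$u = 275$ ($u = \left(9 + 16\right) 11 = 25 \cdot 11 = 275$)
$Z = 275$
$\left(-17387 + Z\right) \left(o{\left(-162,90 \right)} + 21375\right) = \left(-17387 + 275\right) \left(-24 + 21375\right) = \left(-17112\right) 21351 = -365358312$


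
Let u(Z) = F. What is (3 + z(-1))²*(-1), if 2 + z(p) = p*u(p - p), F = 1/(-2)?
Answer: -9/4 ≈ -2.2500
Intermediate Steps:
F = -½ ≈ -0.50000
u(Z) = -½
z(p) = -2 - p/2 (z(p) = -2 + p*(-½) = -2 - p/2)
(3 + z(-1))²*(-1) = (3 + (-2 - ½*(-1)))²*(-1) = (3 + (-2 + ½))²*(-1) = (3 - 3/2)²*(-1) = (3/2)²*(-1) = (9/4)*(-1) = -9/4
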